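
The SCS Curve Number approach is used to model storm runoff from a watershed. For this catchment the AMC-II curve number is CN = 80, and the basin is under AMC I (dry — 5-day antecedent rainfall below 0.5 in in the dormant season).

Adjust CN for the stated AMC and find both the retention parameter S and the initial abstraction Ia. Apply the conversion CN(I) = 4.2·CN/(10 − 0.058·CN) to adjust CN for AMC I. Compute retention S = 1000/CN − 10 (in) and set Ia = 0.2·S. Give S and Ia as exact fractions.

S = 125/21 in ≈ 5.952 in; Ia = 25/21 in ≈ 1.190 in

Dry (AMC I): CN(I) = 4.2·80/(10 − 0.058·80) = 336/(134/25) = 4200/67 ≈ 62.687
S = 1000/(4200/67) − 10 = 125/21 in ≈ 5.952 in
Ia = 0.2·(125/21) = 25/21 in ≈ 1.190 in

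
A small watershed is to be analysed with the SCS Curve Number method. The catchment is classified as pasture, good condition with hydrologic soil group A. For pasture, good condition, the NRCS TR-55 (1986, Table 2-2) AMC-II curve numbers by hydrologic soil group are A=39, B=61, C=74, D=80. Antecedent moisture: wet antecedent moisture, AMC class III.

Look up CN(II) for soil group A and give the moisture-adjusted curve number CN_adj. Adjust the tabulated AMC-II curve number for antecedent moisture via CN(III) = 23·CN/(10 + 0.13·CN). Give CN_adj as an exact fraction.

NRCS table: pasture, good condition, soil group A → CN(II) = 39
Adjust CN=39 to AMC III: 23·39/(10 + 0.13·39) → 897 ÷ (1507/100) = 89700/1507 ≈ 59.522

CN_adj = 89700/1507 ≈ 59.522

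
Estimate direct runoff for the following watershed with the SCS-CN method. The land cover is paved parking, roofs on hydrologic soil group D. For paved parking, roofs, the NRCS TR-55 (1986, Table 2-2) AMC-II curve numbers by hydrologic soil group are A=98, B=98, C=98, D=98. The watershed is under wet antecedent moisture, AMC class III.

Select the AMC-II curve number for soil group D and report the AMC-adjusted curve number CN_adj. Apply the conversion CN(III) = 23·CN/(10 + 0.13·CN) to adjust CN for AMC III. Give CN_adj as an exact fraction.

CN_adj = 112700/1137 ≈ 99.120

NRCS table: paved parking, roofs, soil group D → CN(II) = 98
CN(III) from CN(II)=98: (23·98)/(10 + 0.13·98) = 112700/1137 ≈ 99.120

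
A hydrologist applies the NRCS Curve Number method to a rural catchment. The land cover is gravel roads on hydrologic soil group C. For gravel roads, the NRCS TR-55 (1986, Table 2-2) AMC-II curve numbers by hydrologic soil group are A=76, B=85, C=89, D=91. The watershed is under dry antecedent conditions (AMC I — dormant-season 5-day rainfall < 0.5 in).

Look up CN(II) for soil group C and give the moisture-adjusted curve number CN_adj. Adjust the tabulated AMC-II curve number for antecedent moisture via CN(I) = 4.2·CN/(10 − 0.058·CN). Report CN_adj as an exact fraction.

NRCS table: gravel roads, soil group C → CN(II) = 89
Adjust CN=89 to AMC I: 4.2·89/(10 − 0.058·89) → (1869/5) ÷ (2419/500) = 186900/2419 ≈ 77.263

CN_adj = 186900/2419 ≈ 77.263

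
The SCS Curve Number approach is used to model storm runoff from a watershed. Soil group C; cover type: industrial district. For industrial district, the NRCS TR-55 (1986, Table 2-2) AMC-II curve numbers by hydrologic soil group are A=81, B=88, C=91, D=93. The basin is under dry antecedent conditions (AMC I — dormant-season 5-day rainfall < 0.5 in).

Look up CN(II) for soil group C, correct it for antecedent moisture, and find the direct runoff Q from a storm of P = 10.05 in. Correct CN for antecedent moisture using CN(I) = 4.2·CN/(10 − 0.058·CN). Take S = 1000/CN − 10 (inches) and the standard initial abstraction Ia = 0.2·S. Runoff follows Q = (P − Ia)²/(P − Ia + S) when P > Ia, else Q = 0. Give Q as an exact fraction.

NRCS table: industrial district, soil group C → CN(II) = 91
Adjust CN=91 to AMC I: 4.2·91/(10 − 0.058·91) → (1911/5) ÷ (2361/500) = 63700/787 ≈ 80.940
S = 1000/(63700/787) − 10 = 1500/637 in ≈ 2.355 in
Initial abstraction Ia = S/5 = (1500/637)/5 = 300/637 ≈ 0.471 in
Since P=10.050 > Ia=0.471: effective rainfall P−Ia = 122037/12740 in
Q: (122037/12740)² ÷ (152037/12740) = 1654781041/215216820 in (≈ 7.689 in)

Q = 1654781041/215216820 in ≈ 7.689 in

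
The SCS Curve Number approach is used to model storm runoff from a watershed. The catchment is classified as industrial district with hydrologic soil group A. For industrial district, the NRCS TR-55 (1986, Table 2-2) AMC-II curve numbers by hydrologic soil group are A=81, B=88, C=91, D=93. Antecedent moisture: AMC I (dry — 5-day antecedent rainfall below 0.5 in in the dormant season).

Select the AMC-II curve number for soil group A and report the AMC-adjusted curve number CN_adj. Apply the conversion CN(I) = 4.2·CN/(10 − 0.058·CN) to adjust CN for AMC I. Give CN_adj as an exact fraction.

CN_adj = 170100/2651 ≈ 64.164

NRCS table: industrial district, soil group A → CN(II) = 81
Dry (AMC I): CN(I) = 4.2·81/(10 − 0.058·81) = (1701/5)/(2651/500) = 170100/2651 ≈ 64.164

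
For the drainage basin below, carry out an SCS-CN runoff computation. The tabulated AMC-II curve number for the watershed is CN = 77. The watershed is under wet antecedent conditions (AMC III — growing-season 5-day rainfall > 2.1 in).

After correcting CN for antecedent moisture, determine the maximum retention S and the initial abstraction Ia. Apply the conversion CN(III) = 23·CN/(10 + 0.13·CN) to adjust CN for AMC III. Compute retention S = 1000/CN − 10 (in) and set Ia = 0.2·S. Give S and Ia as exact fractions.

S = 100/77 in ≈ 1.299 in; Ia = 20/77 in ≈ 0.260 in

Wet (AMC III): CN(III) = 23·77/(10 + 0.13·77) = 1771/(2001/100) = 7700/87 ≈ 88.506
S = 1000/(7700/87) − 10 = 100/77 in ≈ 1.299 in
Ia = 0.2S: 0.2·1.299 = 0.260 in (exactly 20/77)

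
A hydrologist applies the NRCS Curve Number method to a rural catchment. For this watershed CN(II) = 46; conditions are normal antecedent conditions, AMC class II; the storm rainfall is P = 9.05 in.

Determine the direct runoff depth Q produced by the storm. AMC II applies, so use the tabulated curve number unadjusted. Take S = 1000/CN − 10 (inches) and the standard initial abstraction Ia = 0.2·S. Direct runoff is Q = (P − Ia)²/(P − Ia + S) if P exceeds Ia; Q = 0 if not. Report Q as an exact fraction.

CN(II) = 46; AMC II needs no correction.
Retention S: 1000/CN − 10 with CN=46.000 → S = 270/23 ≈ 11.739 in
Initial abstraction Ia = S/5 = (270/23)/5 = 54/23 ≈ 2.348 in
Excess rainfall: 9.050 − 2.348 = 6.702 in; P > Ia so Q > 0
Runoff Q = (P−Ia)²/(P−Ia+S) = (6.702)²/(6.702+11.739) = 9504889/3902180 ≈ 2.436 in

Q = 9504889/3902180 in ≈ 2.436 in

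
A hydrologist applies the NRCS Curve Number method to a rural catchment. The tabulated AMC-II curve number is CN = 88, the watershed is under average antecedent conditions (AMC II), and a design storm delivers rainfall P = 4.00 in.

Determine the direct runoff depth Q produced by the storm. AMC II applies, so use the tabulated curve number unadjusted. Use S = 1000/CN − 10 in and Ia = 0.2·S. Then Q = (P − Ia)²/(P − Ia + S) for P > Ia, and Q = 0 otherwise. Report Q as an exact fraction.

AMC II — tabulated CN = 88 applies directly.
S = 1000/88 − 10 = 15/11 in ≈ 1.364 in
Ia = 0.2·(15/11) = 3/11 in ≈ 0.273 in
Since P=4.000 > Ia=0.273: effective rainfall P−Ia = 41/11 in
Q: (41/11)² ÷ (56/11) = 1681/616 in (≈ 2.729 in)

Q = 1681/616 in ≈ 2.729 in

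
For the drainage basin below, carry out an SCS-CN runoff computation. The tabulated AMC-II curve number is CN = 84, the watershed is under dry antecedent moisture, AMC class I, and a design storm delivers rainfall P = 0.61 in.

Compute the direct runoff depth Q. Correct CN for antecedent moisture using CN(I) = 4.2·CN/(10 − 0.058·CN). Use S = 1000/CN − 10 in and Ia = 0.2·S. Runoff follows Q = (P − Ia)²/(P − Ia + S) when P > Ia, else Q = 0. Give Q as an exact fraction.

Dry (AMC I): CN(I) = 4.2·84/(10 − 0.058·84) = (1764/5)/(641/125) = 44100/641 ≈ 68.799
S = 1000/(44100/641) − 10 = 2000/441 in ≈ 4.535 in
Ia = 0.2S: 0.2·4.535 = 0.907 in (exactly 400/441)
P = 0.610 ≤ Ia = 0.907 in: entire storm abstracted, Q = 0.

Q = 0 in ≈ 0.000 in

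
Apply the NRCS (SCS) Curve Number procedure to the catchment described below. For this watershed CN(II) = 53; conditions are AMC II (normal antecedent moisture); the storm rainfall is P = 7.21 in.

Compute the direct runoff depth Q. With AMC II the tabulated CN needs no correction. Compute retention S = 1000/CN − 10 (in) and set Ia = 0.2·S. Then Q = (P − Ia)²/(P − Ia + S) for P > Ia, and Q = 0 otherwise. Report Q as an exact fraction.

Q = 830188969/401808900 in ≈ 2.066 in

Average conditions: CN = 53 (no AMC adjustment).
Retention S: 1000/CN − 10 with CN=53.000 → S = 470/53 ≈ 8.868 in
Ia = 0.2·(470/53) = 94/53 in ≈ 1.774 in
Since P=7.210 > Ia=1.774: effective rainfall P−Ia = 28813/5300 in
Q: (28813/5300)² ÷ (75813/5300) = 830188969/401808900 in (≈ 2.066 in)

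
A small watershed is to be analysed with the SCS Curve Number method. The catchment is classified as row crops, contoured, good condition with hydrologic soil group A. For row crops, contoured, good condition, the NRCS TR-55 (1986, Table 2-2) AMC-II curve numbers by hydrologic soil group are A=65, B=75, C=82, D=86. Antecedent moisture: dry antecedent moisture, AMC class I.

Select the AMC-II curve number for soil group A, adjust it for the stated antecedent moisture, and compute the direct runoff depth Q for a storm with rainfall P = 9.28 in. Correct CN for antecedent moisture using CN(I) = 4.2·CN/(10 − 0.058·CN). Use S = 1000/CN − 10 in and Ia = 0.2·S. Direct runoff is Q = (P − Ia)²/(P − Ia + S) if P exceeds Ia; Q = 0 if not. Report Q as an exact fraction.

Q = 5359538/2321475 in ≈ 2.309 in

NRCS table: row crops, contoured, good condition, soil group A → CN(II) = 65
Adjust CN=65 to AMC I: 4.2·65/(10 − 0.058·65) → 273 ÷ (623/100) = 3900/89 ≈ 43.820
Max retention: S = 1000/(3900/89) − 10 = 500/39 in (≈ 12.821 in)
Ia = 0.2·(500/39) = 100/39 in ≈ 2.564 in
Excess rainfall: 9.280 − 2.564 = 6.716 in; P > Ia so Q > 0
Q = (6548/975)²/((6548/975) + 500/39) = (42876304/950625)/(19048/975) = 5359538/2321475 in ≈ 2.309 in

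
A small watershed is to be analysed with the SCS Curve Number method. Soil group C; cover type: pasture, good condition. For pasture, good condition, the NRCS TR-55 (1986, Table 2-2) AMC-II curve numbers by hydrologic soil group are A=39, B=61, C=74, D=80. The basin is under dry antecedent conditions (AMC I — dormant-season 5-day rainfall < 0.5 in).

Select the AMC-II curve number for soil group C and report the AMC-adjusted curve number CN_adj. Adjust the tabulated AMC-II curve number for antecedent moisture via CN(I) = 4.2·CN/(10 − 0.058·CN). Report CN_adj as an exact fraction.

CN_adj = 77700/1427 ≈ 54.450

NRCS table: pasture, good condition, soil group C → CN(II) = 74
Adjust CN=74 to AMC I: 4.2·74/(10 − 0.058·74) → (1554/5) ÷ (1427/250) = 77700/1427 ≈ 54.450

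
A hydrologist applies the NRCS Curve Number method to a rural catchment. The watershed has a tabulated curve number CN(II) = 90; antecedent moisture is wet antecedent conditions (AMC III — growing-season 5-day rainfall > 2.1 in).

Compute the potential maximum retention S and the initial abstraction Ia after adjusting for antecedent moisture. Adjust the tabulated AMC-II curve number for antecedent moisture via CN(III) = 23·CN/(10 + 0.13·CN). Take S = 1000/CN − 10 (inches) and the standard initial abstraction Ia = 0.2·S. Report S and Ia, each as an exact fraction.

Adjust CN=90 to AMC III: 23·90/(10 + 0.13·90) → 2070 ÷ (217/10) = 20700/217 ≈ 95.392
Max retention: S = 1000/(20700/217) − 10 = 100/207 in (≈ 0.483 in)
Ia = 0.2·(100/207) = 20/207 in ≈ 0.097 in

S = 100/207 in ≈ 0.483 in; Ia = 20/207 in ≈ 0.097 in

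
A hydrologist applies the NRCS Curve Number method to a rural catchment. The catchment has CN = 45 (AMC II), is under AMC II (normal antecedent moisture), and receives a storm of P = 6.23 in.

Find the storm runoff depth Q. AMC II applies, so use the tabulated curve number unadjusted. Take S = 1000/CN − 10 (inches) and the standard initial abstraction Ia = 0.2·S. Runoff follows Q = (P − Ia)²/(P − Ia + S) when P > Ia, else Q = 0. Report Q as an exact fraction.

Q = 11607649/12966300 in ≈ 0.895 in

CN(II) = 45; AMC II needs no correction.
Retention S: 1000/CN − 10 with CN=45.000 → S = 110/9 ≈ 12.222 in
Initial abstraction Ia = S/5 = (110/9)/5 = 22/9 ≈ 2.444 in
Since P=6.230 > Ia=2.444: effective rainfall P−Ia = 3407/900 in
Q: (3407/900)² ÷ (14407/900) = 11607649/12966300 in (≈ 0.895 in)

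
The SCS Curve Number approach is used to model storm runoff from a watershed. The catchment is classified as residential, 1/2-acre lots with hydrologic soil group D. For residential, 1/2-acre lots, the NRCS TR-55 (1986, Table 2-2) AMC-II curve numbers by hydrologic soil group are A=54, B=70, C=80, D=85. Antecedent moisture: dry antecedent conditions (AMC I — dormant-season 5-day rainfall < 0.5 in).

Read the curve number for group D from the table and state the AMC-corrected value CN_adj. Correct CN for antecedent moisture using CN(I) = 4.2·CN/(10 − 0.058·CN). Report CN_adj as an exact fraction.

NRCS table: residential, 1/2-acre lots, soil group D → CN(II) = 85
Dry (AMC I): CN(I) = 4.2·85/(10 − 0.058·85) = 357/(507/100) = 11900/169 ≈ 70.414

CN_adj = 11900/169 ≈ 70.414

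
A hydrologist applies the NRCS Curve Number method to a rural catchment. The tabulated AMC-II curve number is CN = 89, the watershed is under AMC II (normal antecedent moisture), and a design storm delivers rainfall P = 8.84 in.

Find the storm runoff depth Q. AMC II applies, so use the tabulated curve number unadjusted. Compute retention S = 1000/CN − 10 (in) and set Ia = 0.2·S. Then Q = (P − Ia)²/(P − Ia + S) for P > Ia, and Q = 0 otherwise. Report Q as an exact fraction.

Q = 365536161/48658525 in ≈ 7.512 in

AMC II — tabulated CN = 89 applies directly.
S = 1000/89 − 10 = 110/89 in ≈ 1.236 in
Initial abstraction Ia = S/5 = (110/89)/5 = 22/89 ≈ 0.247 in
Excess rainfall: 8.840 − 0.247 = 8.593 in; P > Ia so Q > 0
Q: (19119/2225)² ÷ (21869/2225) = 365536161/48658525 in (≈ 7.512 in)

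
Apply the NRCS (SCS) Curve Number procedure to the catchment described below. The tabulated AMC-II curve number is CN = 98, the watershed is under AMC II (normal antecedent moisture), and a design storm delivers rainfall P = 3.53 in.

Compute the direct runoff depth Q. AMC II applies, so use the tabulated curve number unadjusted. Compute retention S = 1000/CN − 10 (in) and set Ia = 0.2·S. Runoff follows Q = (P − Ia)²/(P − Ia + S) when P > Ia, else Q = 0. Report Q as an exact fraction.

AMC II — tabulated CN = 98 applies directly.
Max retention: S = 1000/98 − 10 = 10/49 in (≈ 0.204 in)
Initial abstraction Ia = S/5 = (10/49)/5 = 2/49 ≈ 0.041 in
Since P=3.530 > Ia=0.041: effective rainfall P−Ia = 17097/4900 in
Runoff Q = (P−Ia)²/(P−Ia+S) = (3.489)²/(3.489+0.204) = 292307409/88675300 ≈ 3.296 in

Q = 292307409/88675300 in ≈ 3.296 in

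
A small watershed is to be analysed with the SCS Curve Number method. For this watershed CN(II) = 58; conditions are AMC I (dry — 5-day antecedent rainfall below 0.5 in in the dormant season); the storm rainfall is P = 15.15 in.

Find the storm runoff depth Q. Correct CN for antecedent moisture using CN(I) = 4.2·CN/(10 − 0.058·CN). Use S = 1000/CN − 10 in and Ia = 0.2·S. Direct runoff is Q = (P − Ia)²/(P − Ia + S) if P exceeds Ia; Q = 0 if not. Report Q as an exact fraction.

Adjust CN=58 to AMC I: 4.2·58/(10 − 0.058·58) → (1218/5) ÷ (1659/250) = 2900/79 ≈ 36.709
S = 1000/(2900/79) − 10 = 500/29 in ≈ 17.241 in
Initial abstraction Ia = S/5 = (500/29)/5 = 100/29 ≈ 3.448 in
Excess rainfall: 15.150 − 3.448 = 11.702 in; P > Ia so Q > 0
Q = (6787/580)²/((6787/580) + 500/29) = (46063369/336400)/(16787/580) = 46063369/9736460 in ≈ 4.731 in

Q = 46063369/9736460 in ≈ 4.731 in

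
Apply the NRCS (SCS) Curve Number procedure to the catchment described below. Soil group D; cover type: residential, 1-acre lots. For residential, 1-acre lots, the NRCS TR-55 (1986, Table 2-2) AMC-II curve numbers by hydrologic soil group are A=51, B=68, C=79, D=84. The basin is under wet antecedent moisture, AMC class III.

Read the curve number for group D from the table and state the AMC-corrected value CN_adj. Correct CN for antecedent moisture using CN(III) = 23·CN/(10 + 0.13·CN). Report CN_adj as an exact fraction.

CN_adj = 48300/523 ≈ 92.352

NRCS table: residential, 1-acre lots, soil group D → CN(II) = 84
CN(III) from CN(II)=84: (23·84)/(10 + 0.13·84) = 48300/523 ≈ 92.352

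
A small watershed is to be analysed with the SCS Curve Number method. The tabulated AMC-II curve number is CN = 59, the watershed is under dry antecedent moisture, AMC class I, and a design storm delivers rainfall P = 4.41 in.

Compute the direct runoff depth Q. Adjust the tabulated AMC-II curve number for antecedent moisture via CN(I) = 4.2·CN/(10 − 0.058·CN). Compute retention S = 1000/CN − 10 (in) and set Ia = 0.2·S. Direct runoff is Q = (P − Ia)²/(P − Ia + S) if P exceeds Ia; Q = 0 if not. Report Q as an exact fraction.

CN(I) from CN(II)=59: (4.2·59)/(10 − 0.058·59) = 123900/3289 ≈ 37.671
Retention S: 1000/CN − 10 with CN=37.671 → S = 20500/1239 ≈ 16.546 in
Initial abstraction Ia = S/5 = (20500/1239)/5 = 4100/1239 ≈ 3.309 in
Excess rainfall: 4.410 − 3.309 = 1.101 in; P > Ia so Q > 0
Q = (136399/123900)²/((136399/123900) + 20500/1239) = (18604687201/15351210000)/(2186399/123900) = 18604687201/270894836100 in ≈ 0.069 in

Q = 18604687201/270894836100 in ≈ 0.069 in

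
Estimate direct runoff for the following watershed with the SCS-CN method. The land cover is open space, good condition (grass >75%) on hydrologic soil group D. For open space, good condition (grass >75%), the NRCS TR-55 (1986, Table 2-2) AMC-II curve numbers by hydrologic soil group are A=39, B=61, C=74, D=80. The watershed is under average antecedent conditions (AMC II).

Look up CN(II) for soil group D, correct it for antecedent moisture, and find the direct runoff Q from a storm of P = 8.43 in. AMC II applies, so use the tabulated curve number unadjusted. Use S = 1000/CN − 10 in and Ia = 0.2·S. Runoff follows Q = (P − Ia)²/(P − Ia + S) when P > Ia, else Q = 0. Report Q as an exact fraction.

NRCS table: open space, good condition (grass >75%), soil group D → CN(II) = 80
Average conditions: CN = 80 (no AMC adjustment).
Max retention: S = 1000/80 − 10 = 5/2 in (≈ 2.500 in)
Ia = 0.2·(5/2) = 1/2 in ≈ 0.500 in
P − Ia = 8.430 − 0.500 = 793/100 ≈ 7.930 in (> 0, runoff occurs)
Runoff Q = (P−Ia)²/(P−Ia+S) = (7.930)²/(7.930+2.500) = 628849/104300 ≈ 6.029 in

Q = 628849/104300 in ≈ 6.029 in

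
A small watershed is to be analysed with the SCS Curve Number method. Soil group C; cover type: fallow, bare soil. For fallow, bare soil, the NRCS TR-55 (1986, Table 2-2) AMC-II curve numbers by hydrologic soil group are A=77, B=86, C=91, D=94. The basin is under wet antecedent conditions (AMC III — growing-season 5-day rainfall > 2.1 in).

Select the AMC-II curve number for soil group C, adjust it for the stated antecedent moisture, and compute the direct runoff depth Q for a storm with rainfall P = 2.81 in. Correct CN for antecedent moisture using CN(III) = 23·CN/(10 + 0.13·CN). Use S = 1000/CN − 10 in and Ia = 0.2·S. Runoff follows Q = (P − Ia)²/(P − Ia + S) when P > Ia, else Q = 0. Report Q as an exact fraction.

NRCS table: fallow, bare soil, soil group C → CN(II) = 91
Wet (AMC III): CN(III) = 23·91/(10 + 0.13·91) = 2093/(2183/100) = 209300/2183 ≈ 95.877
Max retention: S = 1000/(209300/2183) − 10 = 900/2093 in (≈ 0.430 in)
Ia = 0.2·(900/2093) = 180/2093 in ≈ 0.086 in
Since P=2.810 > Ia=0.086: effective rainfall P−Ia = 570133/209300 in
Q: (570133/209300)² ÷ (660133/209300) = 325051637689/138165836900 in (≈ 2.353 in)

Q = 325051637689/138165836900 in ≈ 2.353 in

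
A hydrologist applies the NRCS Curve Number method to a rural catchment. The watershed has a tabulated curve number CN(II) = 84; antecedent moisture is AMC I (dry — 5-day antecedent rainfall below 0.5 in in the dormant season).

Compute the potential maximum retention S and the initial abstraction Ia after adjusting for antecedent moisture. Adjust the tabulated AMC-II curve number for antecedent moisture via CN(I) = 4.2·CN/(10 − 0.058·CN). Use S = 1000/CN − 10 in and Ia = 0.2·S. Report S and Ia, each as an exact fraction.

Dry (AMC I): CN(I) = 4.2·84/(10 − 0.058·84) = (1764/5)/(641/125) = 44100/641 ≈ 68.799
S = 1000/(44100/641) − 10 = 2000/441 in ≈ 4.535 in
Ia = 0.2·(2000/441) = 400/441 in ≈ 0.907 in

S = 2000/441 in ≈ 4.535 in; Ia = 400/441 in ≈ 0.907 in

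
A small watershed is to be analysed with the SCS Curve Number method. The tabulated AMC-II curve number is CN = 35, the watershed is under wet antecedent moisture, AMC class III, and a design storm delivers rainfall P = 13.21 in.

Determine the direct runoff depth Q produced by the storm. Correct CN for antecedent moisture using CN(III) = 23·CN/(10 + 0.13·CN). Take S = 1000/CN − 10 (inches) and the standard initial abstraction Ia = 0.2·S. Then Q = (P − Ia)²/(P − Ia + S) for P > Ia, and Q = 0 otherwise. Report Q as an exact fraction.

Adjust CN=35 to AMC III: 23·35/(10 + 0.13·35) → 805 ÷ (291/20) = 16100/291 ≈ 55.326
Retention S: 1000/CN − 10 with CN=55.326 → S = 1300/161 ≈ 8.075 in
Initial abstraction Ia = S/5 = (1300/161)/5 = 260/161 ≈ 1.615 in
Since P=13.210 > Ia=1.615: effective rainfall P−Ia = 186681/16100 in
Runoff Q = (P−Ia)²/(P−Ia+S) = (11.595)²/(11.595+8.075) = 34849795761/5098564100 ≈ 6.835 in

Q = 34849795761/5098564100 in ≈ 6.835 in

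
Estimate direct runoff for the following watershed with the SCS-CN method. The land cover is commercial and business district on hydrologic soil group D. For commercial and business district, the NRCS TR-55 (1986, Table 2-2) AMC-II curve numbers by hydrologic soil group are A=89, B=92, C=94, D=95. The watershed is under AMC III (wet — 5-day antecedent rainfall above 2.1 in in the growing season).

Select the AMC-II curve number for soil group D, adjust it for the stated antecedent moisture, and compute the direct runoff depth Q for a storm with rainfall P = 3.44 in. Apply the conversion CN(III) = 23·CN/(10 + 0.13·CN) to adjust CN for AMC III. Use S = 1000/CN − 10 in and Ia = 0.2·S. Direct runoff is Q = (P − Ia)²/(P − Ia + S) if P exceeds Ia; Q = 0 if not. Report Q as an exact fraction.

Q = 687537362/216216675 in ≈ 3.180 in

NRCS table: commercial and business district, soil group D → CN(II) = 95
Wet (AMC III): CN(III) = 23·95/(10 + 0.13·95) = 2185/(447/20) = 43700/447 ≈ 97.763
S = 1000/(43700/447) − 10 = 100/437 in ≈ 0.229 in
Initial abstraction Ia = S/5 = (100/437)/5 = 20/437 ≈ 0.046 in
Since P=3.440 > Ia=0.046: effective rainfall P−Ia = 37082/10925 in
Q = (37082/10925)²/((37082/10925) + 100/437) = (1375074724/119355625)/(39582/10925) = 687537362/216216675 in ≈ 3.180 in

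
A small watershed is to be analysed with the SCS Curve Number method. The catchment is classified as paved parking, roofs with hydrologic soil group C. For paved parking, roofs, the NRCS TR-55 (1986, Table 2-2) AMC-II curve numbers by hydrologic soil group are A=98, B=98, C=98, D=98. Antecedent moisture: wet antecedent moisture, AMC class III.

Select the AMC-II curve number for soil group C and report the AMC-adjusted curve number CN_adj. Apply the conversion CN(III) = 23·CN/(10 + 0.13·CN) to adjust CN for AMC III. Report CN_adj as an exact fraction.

CN_adj = 112700/1137 ≈ 99.120

NRCS table: paved parking, roofs, soil group C → CN(II) = 98
Adjust CN=98 to AMC III: 23·98/(10 + 0.13·98) → 2254 ÷ (1137/50) = 112700/1137 ≈ 99.120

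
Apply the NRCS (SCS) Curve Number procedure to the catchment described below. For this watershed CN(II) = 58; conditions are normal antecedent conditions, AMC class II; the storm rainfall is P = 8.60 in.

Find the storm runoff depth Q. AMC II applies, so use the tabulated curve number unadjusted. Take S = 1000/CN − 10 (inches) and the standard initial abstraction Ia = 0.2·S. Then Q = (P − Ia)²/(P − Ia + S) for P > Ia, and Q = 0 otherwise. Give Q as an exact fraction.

CN(II) = 58; AMC II needs no correction.
S = 1000/58 − 10 = 210/29 in ≈ 7.241 in
Initial abstraction Ia = S/5 = (210/29)/5 = 42/29 ≈ 1.448 in
Excess rainfall: 8.600 − 1.448 = 7.152 in; P > Ia so Q > 0
Q = (1037/145)²/((1037/145) + 210/29) = (1075369/21025)/(2087/145) = 1075369/302615 in ≈ 3.554 in

Q = 1075369/302615 in ≈ 3.554 in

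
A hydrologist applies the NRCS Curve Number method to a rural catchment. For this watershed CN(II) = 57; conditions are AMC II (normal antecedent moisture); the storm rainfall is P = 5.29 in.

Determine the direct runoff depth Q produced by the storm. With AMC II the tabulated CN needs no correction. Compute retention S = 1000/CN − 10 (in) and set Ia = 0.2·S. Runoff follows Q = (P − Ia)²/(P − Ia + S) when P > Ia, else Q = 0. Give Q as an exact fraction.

Q = 464531809/367952100 in ≈ 1.262 in

Average conditions: CN = 57 (no AMC adjustment).
Retention S: 1000/CN − 10 with CN=57.000 → S = 430/57 ≈ 7.544 in
Ia = 0.2·(430/57) = 86/57 in ≈ 1.509 in
Since P=5.290 > Ia=1.509: effective rainfall P−Ia = 21553/5700 in
Q: (21553/5700)² ÷ (64553/5700) = 464531809/367952100 in (≈ 1.262 in)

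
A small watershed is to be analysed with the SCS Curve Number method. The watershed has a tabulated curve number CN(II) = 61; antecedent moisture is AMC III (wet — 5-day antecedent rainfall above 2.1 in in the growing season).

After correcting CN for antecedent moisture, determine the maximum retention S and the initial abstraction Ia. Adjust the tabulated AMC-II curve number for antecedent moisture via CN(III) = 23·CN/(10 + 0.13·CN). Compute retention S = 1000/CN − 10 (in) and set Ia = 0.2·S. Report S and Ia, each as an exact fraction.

CN(III) from CN(II)=61: (23·61)/(10 + 0.13·61) = 140300/1793 ≈ 78.249
Max retention: S = 1000/(140300/1793) − 10 = 3900/1403 in (≈ 2.780 in)
Initial abstraction Ia = S/5 = (3900/1403)/5 = 780/1403 ≈ 0.556 in

S = 3900/1403 in ≈ 2.780 in; Ia = 780/1403 in ≈ 0.556 in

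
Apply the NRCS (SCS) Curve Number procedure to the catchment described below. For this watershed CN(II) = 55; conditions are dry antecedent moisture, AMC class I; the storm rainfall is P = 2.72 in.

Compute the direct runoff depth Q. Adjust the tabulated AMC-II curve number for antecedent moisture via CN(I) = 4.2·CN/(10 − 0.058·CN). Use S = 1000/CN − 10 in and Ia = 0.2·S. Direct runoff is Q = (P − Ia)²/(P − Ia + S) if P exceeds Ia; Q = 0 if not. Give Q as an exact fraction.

Q = 0 in ≈ 0.000 in

Dry (AMC I): CN(I) = 4.2·55/(10 − 0.058·55) = 231/(681/100) = 7700/227 ≈ 33.921
Retention S: 1000/CN − 10 with CN=33.921 → S = 1500/77 ≈ 19.481 in
Ia = 0.2·(1500/77) = 300/77 in ≈ 3.896 in
P = 2.720 ≤ Ia = 3.896 in: entire storm abstracted, Q = 0.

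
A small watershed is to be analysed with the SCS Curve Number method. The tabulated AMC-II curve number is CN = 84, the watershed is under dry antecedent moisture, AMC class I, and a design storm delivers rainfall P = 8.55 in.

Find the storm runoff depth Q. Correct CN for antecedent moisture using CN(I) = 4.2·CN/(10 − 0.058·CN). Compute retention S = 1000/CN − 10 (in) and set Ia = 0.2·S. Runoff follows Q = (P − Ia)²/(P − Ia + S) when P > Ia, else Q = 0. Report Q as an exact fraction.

Q = 4544242921/947365020 in ≈ 4.797 in

CN(I) from CN(II)=84: (4.2·84)/(10 − 0.058·84) = 44100/641 ≈ 68.799
Max retention: S = 1000/(44100/641) − 10 = 2000/441 in (≈ 4.535 in)
Initial abstraction Ia = S/5 = (2000/441)/5 = 400/441 ≈ 0.907 in
Since P=8.550 > Ia=0.907: effective rainfall P−Ia = 67411/8820 in
Q = (67411/8820)²/((67411/8820) + 2000/441) = (4544242921/77792400)/(107411/8820) = 4544242921/947365020 in ≈ 4.797 in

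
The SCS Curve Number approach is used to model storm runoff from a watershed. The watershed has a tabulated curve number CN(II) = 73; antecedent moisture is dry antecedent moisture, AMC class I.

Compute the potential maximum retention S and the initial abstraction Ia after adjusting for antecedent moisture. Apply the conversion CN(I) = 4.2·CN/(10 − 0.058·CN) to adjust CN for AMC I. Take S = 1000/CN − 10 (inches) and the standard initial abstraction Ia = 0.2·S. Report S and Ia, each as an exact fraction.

Dry (AMC I): CN(I) = 4.2·73/(10 − 0.058·73) = (1533/5)/(2883/500) = 51100/961 ≈ 53.174
Max retention: S = 1000/(51100/961) − 10 = 4500/511 in (≈ 8.806 in)
Ia = 0.2·(4500/511) = 900/511 in ≈ 1.761 in

S = 4500/511 in ≈ 8.806 in; Ia = 900/511 in ≈ 1.761 in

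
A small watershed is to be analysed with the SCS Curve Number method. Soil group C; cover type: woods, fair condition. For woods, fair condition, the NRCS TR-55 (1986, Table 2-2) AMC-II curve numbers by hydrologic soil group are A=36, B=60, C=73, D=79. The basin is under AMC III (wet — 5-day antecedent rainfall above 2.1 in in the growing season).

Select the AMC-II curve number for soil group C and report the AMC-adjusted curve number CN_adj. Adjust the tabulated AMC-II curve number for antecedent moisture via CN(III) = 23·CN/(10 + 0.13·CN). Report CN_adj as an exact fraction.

NRCS table: woods, fair condition, soil group C → CN(II) = 73
Wet (AMC III): CN(III) = 23·73/(10 + 0.13·73) = 1679/(1949/100) = 167900/1949 ≈ 86.147

CN_adj = 167900/1949 ≈ 86.147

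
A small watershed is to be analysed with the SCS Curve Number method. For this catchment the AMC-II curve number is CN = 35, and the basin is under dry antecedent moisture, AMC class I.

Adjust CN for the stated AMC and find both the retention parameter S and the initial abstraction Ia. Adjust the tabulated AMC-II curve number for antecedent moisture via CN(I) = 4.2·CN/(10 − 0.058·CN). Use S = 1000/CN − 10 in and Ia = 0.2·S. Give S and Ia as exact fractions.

S = 6500/147 in ≈ 44.218 in; Ia = 1300/147 in ≈ 8.844 in

Adjust CN=35 to AMC I: 4.2·35/(10 − 0.058·35) → 147 ÷ (797/100) = 14700/797 ≈ 18.444
Max retention: S = 1000/(14700/797) − 10 = 6500/147 in (≈ 44.218 in)
Initial abstraction Ia = S/5 = (6500/147)/5 = 1300/147 ≈ 8.844 in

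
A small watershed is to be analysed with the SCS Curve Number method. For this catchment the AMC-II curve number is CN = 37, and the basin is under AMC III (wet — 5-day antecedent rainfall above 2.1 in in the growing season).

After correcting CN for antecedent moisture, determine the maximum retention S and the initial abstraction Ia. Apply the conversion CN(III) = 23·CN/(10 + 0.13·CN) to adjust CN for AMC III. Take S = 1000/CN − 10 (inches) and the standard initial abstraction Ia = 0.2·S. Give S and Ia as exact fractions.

S = 6300/851 in ≈ 7.403 in; Ia = 1260/851 in ≈ 1.481 in

Adjust CN=37 to AMC III: 23·37/(10 + 0.13·37) → 851 ÷ (1481/100) = 85100/1481 ≈ 57.461
S = 1000/(85100/1481) − 10 = 6300/851 in ≈ 7.403 in
Ia = 0.2·(6300/851) = 1260/851 in ≈ 1.481 in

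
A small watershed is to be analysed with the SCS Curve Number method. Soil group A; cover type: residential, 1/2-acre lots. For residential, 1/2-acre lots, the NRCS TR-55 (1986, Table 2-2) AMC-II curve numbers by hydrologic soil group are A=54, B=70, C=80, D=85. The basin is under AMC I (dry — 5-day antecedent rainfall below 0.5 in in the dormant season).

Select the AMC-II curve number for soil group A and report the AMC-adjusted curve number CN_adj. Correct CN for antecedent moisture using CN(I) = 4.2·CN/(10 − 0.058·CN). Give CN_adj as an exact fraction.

NRCS table: residential, 1/2-acre lots, soil group A → CN(II) = 54
CN(I) from CN(II)=54: (4.2·54)/(10 − 0.058·54) = 56700/1717 ≈ 33.023

CN_adj = 56700/1717 ≈ 33.023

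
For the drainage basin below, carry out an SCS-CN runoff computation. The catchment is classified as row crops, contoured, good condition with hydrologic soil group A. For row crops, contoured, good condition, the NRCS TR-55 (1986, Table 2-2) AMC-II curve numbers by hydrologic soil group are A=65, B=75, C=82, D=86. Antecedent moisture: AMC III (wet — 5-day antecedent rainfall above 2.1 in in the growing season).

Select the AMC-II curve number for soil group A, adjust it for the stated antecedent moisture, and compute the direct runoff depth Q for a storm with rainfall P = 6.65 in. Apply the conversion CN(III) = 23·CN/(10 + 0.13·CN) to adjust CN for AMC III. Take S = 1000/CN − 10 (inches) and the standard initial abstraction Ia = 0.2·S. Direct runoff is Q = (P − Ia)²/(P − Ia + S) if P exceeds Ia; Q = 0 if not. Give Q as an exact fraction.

Q = 195222727/43540380 in ≈ 4.484 in

NRCS table: row crops, contoured, good condition, soil group A → CN(II) = 65
Adjust CN=65 to AMC III: 23·65/(10 + 0.13·65) → 1495 ÷ (369/20) = 29900/369 ≈ 81.030
S = 1000/(29900/369) − 10 = 700/299 in ≈ 2.341 in
Initial abstraction Ia = S/5 = (700/299)/5 = 140/299 ≈ 0.468 in
P − Ia = 6.650 − 0.468 = 36967/5980 ≈ 6.182 in (> 0, runoff occurs)
Q: (36967/5980)² ÷ (50967/5980) = 195222727/43540380 in (≈ 4.484 in)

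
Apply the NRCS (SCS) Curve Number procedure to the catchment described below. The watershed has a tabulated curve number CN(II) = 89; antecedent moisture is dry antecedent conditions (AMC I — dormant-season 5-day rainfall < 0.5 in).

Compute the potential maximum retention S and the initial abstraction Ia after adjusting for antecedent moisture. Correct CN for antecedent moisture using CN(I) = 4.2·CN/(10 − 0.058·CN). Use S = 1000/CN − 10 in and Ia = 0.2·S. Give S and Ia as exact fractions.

S = 5500/1869 in ≈ 2.943 in; Ia = 1100/1869 in ≈ 0.589 in

Dry (AMC I): CN(I) = 4.2·89/(10 − 0.058·89) = (1869/5)/(2419/500) = 186900/2419 ≈ 77.263
Max retention: S = 1000/(186900/2419) − 10 = 5500/1869 in (≈ 2.943 in)
Ia = 0.2·(5500/1869) = 1100/1869 in ≈ 0.589 in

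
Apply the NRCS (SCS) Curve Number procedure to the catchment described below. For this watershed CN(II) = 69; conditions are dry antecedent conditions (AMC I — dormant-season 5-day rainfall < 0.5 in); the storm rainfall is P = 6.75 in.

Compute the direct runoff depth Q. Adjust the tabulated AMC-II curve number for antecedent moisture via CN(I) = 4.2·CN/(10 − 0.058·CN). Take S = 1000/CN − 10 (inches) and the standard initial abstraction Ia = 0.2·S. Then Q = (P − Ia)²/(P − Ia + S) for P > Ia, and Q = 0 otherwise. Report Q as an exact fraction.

Q = 714118729/514238508 in ≈ 1.389 in

Adjust CN=69 to AMC I: 4.2·69/(10 − 0.058·69) → (1449/5) ÷ (2999/500) = 144900/2999 ≈ 48.316
Retention S: 1000/CN − 10 with CN=48.316 → S = 15500/1449 ≈ 10.697 in
Ia = 0.2S: 0.2·10.697 = 2.139 in (exactly 3100/1449)
Since P=6.750 > Ia=2.139: effective rainfall P−Ia = 26723/5796 in
Q = (26723/5796)²/((26723/5796) + 15500/1449) = (714118729/33593616)/(88723/5796) = 714118729/514238508 in ≈ 1.389 in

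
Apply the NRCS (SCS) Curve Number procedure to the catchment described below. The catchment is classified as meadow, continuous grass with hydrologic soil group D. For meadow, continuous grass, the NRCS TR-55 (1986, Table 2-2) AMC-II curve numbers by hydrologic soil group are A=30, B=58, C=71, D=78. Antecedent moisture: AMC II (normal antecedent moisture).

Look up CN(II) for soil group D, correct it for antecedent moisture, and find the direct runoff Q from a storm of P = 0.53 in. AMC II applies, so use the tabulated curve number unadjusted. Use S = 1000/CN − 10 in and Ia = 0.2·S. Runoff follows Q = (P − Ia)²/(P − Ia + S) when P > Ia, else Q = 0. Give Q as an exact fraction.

NRCS table: meadow, continuous grass, soil group D → CN(II) = 78
Average conditions: CN = 78 (no AMC adjustment).
Max retention: S = 1000/78 − 10 = 110/39 in (≈ 2.821 in)
Ia = 0.2·(110/39) = 22/39 in ≈ 0.564 in
P = 0.530 ≤ Ia = 0.564 in: entire storm abstracted, Q = 0.

Q = 0 in ≈ 0.000 in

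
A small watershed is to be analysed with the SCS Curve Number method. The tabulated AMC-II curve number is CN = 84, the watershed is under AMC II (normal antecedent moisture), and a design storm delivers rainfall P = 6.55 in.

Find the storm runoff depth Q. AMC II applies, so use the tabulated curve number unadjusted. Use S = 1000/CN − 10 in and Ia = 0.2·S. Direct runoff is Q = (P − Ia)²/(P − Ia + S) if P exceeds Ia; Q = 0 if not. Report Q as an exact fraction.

AMC II — tabulated CN = 84 applies directly.
Retention S: 1000/CN − 10 with CN=84.000 → S = 40/21 ≈ 1.905 in
Ia = 0.2·(40/21) = 8/21 in ≈ 0.381 in
P − Ia = 6.550 − 0.381 = 2591/420 ≈ 6.169 in (> 0, runoff occurs)
Runoff Q = (P−Ia)²/(P−Ia+S) = (6.169)²/(6.169+1.905) = 6713281/1424220 ≈ 4.714 in

Q = 6713281/1424220 in ≈ 4.714 in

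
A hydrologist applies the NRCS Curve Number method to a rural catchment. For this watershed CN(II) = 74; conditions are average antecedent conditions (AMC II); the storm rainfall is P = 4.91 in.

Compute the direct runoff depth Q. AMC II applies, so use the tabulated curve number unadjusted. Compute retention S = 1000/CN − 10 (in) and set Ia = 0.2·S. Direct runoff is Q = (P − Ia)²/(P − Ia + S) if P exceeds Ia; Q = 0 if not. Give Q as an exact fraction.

Q = 242331489/105697900 in ≈ 2.293 in

AMC II — tabulated CN = 74 applies directly.
Retention S: 1000/CN − 10 with CN=74.000 → S = 130/37 ≈ 3.514 in
Ia = 0.2S: 0.2·3.514 = 0.703 in (exactly 26/37)
Excess rainfall: 4.910 − 0.703 = 4.207 in; P > Ia so Q > 0
Q = (15567/3700)²/((15567/3700) + 130/37) = (242331489/13690000)/(28567/3700) = 242331489/105697900 in ≈ 2.293 in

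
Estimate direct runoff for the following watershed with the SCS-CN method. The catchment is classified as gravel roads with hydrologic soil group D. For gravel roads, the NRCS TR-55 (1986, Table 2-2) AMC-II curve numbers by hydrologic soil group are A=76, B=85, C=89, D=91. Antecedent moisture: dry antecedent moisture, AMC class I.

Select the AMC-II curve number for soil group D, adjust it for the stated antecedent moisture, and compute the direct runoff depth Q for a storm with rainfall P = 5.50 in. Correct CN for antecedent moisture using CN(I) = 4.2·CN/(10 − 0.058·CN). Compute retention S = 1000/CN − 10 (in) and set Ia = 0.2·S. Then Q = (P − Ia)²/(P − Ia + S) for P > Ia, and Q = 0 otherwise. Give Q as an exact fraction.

NRCS table: gravel roads, soil group D → CN(II) = 91
CN(I) from CN(II)=91: (4.2·91)/(10 − 0.058·91) = 63700/787 ≈ 80.940
S = 1000/(63700/787) − 10 = 1500/637 in ≈ 2.355 in
Ia = 0.2·(1500/637) = 300/637 in ≈ 0.471 in
P − Ia = 5.500 − 0.471 = 6407/1274 ≈ 5.029 in (> 0, runoff occurs)
Q: (6407/1274)² ÷ (9407/1274) = 41049649/11984518 in (≈ 3.425 in)

Q = 41049649/11984518 in ≈ 3.425 in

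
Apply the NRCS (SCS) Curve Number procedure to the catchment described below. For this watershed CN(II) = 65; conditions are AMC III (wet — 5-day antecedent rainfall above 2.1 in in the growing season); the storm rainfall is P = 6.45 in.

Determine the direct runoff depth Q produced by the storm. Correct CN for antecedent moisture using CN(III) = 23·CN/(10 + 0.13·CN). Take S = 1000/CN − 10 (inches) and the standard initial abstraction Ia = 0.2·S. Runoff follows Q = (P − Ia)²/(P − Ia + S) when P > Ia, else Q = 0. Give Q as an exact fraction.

Q = 1279564441/297630580 in ≈ 4.299 in

CN(III) from CN(II)=65: (23·65)/(10 + 0.13·65) = 29900/369 ≈ 81.030
S = 1000/(29900/369) − 10 = 700/299 in ≈ 2.341 in
Initial abstraction Ia = S/5 = (700/299)/5 = 140/299 ≈ 0.468 in
Excess rainfall: 6.450 − 0.468 = 5.982 in; P > Ia so Q > 0
Q: (35771/5980)² ÷ (49771/5980) = 1279564441/297630580 in (≈ 4.299 in)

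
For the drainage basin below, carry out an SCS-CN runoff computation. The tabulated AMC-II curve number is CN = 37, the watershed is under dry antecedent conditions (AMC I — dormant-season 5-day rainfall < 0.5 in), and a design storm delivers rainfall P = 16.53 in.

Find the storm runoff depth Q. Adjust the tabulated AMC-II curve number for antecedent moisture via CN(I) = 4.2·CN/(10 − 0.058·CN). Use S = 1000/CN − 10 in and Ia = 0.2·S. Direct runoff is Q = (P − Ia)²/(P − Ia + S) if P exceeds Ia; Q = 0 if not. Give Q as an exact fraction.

Q = 107889769/74477300 in ≈ 1.449 in

Dry (AMC I): CN(I) = 4.2·37/(10 − 0.058·37) = (777/5)/(3927/500) = 3700/187 ≈ 19.786
S = 1000/(3700/187) − 10 = 1500/37 in ≈ 40.541 in
Ia = 0.2·(1500/37) = 300/37 in ≈ 8.108 in
P − Ia = 16.530 − 8.108 = 31161/3700 ≈ 8.422 in (> 0, runoff occurs)
Runoff Q = (P−Ia)²/(P−Ia+S) = (8.422)²/(8.422+40.541) = 107889769/74477300 ≈ 1.449 in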